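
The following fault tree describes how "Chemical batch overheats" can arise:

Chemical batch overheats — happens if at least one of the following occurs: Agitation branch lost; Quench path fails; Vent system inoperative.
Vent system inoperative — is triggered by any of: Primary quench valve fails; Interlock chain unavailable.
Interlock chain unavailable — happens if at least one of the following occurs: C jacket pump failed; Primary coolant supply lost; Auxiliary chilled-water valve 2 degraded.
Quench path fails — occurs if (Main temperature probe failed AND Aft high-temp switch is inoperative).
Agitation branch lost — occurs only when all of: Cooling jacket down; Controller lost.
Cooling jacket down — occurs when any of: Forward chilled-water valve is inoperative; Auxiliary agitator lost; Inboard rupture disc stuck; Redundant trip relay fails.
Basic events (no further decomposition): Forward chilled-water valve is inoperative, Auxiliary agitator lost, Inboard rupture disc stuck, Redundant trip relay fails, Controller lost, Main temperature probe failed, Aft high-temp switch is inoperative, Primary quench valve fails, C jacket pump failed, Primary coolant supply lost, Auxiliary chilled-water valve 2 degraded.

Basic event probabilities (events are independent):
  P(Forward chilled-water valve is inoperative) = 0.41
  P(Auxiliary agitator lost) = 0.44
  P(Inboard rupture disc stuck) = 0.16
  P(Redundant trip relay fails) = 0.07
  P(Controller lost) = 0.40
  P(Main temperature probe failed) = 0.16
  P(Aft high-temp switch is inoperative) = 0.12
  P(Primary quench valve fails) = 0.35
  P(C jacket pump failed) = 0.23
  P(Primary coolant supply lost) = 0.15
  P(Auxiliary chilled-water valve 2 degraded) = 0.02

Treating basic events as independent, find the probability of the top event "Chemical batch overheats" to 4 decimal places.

0.7124

P(Cooling jacket down) [OR] = 1 − (1−0.41) × (1−0.44) × (1−0.16) × (1−0.07) = 0.741892
P(Agitation branch lost) [AND] = 0.741892 × 0.40 = 0.296757
P(Quench path fails) [AND] = 0.16 × 0.12 = 0.019200
P(Interlock chain unavailable) [OR] = 1 − (1−0.23) × (1−0.15) × (1−0.02) = 0.358590
P(Vent system inoperative) [OR] = 1 − (1−0.35) × (1−0.358590) = 0.583084
P(Chemical batch overheats) [OR] = 1 − (1−0.296757) × (1−0.019200) × (1−0.583084) = 0.712436
Rounded to 4 decimal places: P(Chemical batch overheats) ≈ 0.7124.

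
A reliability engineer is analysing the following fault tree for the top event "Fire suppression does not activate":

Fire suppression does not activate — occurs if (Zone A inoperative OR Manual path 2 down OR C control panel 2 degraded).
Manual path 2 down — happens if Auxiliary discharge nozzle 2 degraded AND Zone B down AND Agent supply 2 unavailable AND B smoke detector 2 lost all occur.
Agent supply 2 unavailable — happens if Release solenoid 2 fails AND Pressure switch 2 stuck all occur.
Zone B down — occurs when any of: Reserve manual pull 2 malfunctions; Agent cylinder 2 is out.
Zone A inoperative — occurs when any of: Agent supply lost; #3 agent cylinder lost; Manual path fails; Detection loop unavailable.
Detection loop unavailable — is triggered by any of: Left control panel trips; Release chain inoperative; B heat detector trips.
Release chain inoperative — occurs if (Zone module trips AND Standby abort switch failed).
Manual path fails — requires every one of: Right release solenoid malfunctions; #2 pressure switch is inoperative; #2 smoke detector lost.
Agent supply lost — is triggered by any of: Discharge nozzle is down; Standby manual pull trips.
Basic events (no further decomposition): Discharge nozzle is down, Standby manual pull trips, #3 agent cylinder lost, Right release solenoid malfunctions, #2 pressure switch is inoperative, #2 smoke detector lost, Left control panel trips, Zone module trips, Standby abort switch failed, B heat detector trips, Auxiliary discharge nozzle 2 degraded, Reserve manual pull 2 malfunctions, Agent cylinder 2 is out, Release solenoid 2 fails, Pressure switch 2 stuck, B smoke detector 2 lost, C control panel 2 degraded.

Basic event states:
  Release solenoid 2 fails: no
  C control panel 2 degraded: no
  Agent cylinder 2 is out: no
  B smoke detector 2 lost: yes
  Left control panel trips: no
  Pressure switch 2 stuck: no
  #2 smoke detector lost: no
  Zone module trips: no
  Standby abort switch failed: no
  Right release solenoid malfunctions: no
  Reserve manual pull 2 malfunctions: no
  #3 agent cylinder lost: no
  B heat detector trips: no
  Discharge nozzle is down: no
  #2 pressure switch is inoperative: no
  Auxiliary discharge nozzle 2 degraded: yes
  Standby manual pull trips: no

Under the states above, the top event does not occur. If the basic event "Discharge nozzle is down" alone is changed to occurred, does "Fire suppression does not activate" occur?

Yes

Counterfactual: set "Discharge nozzle is down" to occurred.
Agent supply lost [OR]: Discharge nozzle is down=occurs, Standby manual pull trips=not → at least one input occurs → occurs.
Manual path fails [AND]: Right release solenoid malfunctions=not, #2 pressure switch is inoperative=not, #2 smoke detector lost=not → not all inputs occur → does not occur.
Release chain inoperative [AND]: Zone module trips=not, Standby abort switch failed=not → not all inputs occur → does not occur.
Detection loop unavailable [OR]: Left control panel trips=not, Release chain inoperative=not, B heat detector trips=not → no input occurs → does not occur.
Zone A inoperative [OR]: Agent supply lost=occurs, #3 agent cylinder lost=not, Manual path fails=not, Detection loop unavailable=not → at least one input occurs → occurs.
Zone B down [OR]: Reserve manual pull 2 malfunctions=not, Agent cylinder 2 is out=not → no input occurs → does not occur.
Agent supply 2 unavailable [AND]: Release solenoid 2 fails=not, Pressure switch 2 stuck=not → not all inputs occur → does not occur.
Manual path 2 down [AND]: Auxiliary discharge nozzle 2 degraded=occurs, Zone B down=not, Agent supply 2 unavailable=not, B smoke detector 2 lost=occurs → not all inputs occur → does not occur.
Fire suppression does not activate [OR]: Zone A inoperative=occurs, Manual path 2 down=not, C control panel 2 degraded=not → at least one input occurs → occurs.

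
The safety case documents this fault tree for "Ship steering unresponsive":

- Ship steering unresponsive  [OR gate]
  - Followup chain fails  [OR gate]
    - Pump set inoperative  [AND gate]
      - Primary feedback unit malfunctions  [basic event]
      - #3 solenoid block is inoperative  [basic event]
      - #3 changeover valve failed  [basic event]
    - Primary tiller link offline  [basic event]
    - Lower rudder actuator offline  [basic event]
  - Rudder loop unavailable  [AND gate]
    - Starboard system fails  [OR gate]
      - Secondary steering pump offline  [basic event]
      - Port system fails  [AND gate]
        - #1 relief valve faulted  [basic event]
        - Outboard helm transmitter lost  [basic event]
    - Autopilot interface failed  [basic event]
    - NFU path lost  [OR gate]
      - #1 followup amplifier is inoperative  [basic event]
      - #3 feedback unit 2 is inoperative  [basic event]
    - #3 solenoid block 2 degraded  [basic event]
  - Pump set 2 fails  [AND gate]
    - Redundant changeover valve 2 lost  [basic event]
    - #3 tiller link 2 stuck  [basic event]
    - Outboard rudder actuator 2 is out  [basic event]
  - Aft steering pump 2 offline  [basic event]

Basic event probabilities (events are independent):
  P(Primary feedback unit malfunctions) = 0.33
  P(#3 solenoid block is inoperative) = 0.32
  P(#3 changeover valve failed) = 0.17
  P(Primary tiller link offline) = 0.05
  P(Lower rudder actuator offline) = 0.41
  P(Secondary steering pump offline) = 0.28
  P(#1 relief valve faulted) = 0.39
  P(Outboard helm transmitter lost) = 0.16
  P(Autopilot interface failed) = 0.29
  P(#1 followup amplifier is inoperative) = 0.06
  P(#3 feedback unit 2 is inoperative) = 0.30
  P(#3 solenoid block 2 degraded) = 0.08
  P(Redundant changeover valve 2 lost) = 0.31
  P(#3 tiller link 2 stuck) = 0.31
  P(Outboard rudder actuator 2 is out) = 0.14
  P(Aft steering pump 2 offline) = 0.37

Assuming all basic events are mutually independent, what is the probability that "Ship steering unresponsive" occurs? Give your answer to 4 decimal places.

P(Pump set inoperative) [AND] = 0.33 × 0.32 × 0.17 = 0.017952
P(Followup chain fails) [OR] = 1 − (1−0.017952) × (1−0.05) × (1−0.41) = 0.449562
P(Port system fails) [AND] = 0.39 × 0.16 = 0.062400
P(Starboard system fails) [OR] = 1 − (1−0.28) × (1−0.062400) = 0.324928
P(NFU path lost) [OR] = 1 − (1−0.06) × (1−0.30) = 0.342000
P(Rudder loop unavailable) [AND] = 0.324928 × 0.29 × 0.342000 × 0.08 = 0.002578
P(Pump set 2 fails) [AND] = 0.31 × 0.31 × 0.14 = 0.013454
P(Ship steering unresponsive) [OR] = 1 − (1−0.449562) × (1−0.002578) × (1−0.013454) × (1−0.37) = 0.658772
Rounded to 4 decimal places: P(Ship steering unresponsive) ≈ 0.6588.

0.6588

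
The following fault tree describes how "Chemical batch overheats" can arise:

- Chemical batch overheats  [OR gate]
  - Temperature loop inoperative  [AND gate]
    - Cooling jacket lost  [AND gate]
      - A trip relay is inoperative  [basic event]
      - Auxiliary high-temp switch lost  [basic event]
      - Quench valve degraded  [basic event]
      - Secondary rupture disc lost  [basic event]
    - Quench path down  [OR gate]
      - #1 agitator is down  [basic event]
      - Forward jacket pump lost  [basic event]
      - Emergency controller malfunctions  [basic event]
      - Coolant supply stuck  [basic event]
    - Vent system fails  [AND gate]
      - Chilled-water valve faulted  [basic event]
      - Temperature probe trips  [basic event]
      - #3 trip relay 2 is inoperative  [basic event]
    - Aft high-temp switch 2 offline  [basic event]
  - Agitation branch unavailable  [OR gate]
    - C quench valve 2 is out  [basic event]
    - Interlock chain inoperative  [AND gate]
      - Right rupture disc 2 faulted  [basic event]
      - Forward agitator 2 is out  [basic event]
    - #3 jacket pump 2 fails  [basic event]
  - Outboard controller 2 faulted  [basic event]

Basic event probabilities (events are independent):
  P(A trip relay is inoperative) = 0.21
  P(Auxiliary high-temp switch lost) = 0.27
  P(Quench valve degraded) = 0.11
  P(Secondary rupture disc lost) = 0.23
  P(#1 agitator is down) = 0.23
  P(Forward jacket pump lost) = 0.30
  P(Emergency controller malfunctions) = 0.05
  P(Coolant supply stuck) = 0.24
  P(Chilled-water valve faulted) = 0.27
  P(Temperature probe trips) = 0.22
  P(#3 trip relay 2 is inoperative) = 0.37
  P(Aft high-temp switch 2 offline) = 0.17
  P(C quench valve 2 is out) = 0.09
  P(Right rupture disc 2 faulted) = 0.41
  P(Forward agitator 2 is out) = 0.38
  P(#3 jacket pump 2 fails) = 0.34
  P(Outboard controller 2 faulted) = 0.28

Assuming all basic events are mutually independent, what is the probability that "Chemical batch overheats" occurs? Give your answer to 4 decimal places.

0.6349

P(Cooling jacket lost) [AND] = 0.21 × 0.27 × 0.11 × 0.23 = 0.001435
P(Quench path down) [OR] = 1 − (1−0.23) × (1−0.30) × (1−0.05) × (1−0.24) = 0.610842
P(Vent system fails) [AND] = 0.27 × 0.22 × 0.37 = 0.021978
P(Temperature loop inoperative) [AND] = 0.001435 × 0.610842 × 0.021978 × 0.17 = 0.000003
P(Interlock chain inoperative) [AND] = 0.41 × 0.38 = 0.155800
P(Agitation branch unavailable) [OR] = 1 − (1−0.09) × (1−0.155800) × (1−0.34) = 0.492973
P(Chemical batch overheats) [OR] = 1 − (1−0.000003) × (1−0.492973) × (1−0.28) = 0.634942
Rounded to 4 decimal places: P(Chemical batch overheats) ≈ 0.6349.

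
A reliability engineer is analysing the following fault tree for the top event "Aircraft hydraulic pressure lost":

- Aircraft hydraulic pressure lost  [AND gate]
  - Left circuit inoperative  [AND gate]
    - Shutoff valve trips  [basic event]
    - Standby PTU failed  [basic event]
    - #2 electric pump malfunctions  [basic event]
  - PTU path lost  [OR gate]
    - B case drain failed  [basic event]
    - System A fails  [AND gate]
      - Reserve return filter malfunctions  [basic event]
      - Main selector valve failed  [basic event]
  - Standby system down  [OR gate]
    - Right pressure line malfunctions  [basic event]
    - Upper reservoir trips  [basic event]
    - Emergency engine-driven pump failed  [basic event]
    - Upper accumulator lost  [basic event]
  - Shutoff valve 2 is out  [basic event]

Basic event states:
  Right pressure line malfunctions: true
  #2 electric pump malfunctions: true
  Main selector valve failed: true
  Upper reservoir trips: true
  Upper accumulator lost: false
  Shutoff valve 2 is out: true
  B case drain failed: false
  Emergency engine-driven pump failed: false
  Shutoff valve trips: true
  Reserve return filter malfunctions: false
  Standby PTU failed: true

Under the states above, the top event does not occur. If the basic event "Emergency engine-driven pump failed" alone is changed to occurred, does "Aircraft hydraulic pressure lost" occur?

Counterfactual: set "Emergency engine-driven pump failed" to occurred.
Left circuit inoperative [AND]: Shutoff valve trips=occurs, Standby PTU failed=occurs, #2 electric pump malfunctions=occurs → all inputs occur → occurs.
System A fails [AND]: Reserve return filter malfunctions=not, Main selector valve failed=occurs → not all inputs occur → does not occur.
PTU path lost [OR]: B case drain failed=not, System A fails=not → no input occurs → does not occur.
Standby system down [OR]: Right pressure line malfunctions=occurs, Upper reservoir trips=occurs, Emergency engine-driven pump failed=occurs, Upper accumulator lost=not → at least one input occurs → occurs.
Aircraft hydraulic pressure lost [AND]: Left circuit inoperative=occurs, PTU path lost=not, Standby system down=occurs, Shutoff valve 2 is out=occurs → not all inputs occur → does not occur.

No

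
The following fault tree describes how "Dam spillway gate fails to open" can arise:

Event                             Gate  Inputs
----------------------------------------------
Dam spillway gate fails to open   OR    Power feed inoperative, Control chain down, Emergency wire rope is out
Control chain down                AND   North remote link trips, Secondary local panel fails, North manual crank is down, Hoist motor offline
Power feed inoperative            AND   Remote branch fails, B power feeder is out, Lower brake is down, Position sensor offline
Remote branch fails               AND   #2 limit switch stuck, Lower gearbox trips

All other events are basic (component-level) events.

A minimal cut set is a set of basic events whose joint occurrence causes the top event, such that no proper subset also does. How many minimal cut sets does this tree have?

3

Remote branch fails [AND]: one cut set from each child combined → 1 × 1 = 1 cut set(s).
Power feed inoperative [AND]: one cut set from each child combined → 1 × 1 × 1 × 1 = 1 cut set(s).
Control chain down [AND]: one cut set from each child combined → 1 × 1 × 1 × 1 = 1 cut set(s).
Dam spillway gate fails to open [OR]: union of children's cut sets → 3 cut set(s).
Minimal cut sets: {#2 limit switch stuck, B power feeder is out, Lower brake is down, Lower gearbox trips, Position sensor offline}; {Hoist motor offline, North manual crank is down, North remote link trips, Secondary local panel fails}; {Emergency wire rope is out}.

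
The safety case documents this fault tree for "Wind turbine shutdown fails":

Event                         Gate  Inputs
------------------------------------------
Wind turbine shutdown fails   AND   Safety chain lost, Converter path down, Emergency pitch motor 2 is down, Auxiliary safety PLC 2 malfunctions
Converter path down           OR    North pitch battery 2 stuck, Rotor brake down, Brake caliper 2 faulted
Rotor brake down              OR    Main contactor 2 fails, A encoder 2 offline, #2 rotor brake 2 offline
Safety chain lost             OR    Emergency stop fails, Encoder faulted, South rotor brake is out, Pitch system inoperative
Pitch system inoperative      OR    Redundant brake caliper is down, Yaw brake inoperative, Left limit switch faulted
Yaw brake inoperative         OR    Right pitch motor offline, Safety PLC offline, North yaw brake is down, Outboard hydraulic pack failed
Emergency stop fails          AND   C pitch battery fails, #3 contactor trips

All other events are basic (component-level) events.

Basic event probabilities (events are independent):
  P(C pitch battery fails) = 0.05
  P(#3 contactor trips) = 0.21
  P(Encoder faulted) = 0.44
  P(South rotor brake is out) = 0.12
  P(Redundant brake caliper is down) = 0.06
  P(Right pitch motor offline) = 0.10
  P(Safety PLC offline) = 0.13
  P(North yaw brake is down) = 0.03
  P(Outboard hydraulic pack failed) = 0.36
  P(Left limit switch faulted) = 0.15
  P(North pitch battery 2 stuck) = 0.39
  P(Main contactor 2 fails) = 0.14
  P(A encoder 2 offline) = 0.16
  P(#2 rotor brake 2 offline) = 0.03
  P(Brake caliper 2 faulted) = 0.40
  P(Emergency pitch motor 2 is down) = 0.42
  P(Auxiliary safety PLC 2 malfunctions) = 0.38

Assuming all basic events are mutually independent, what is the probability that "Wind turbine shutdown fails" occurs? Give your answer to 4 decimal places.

P(Emergency stop fails) [AND] = 0.05 × 0.21 = 0.010500
P(Yaw brake inoperative) [OR] = 1 − (1−0.10) × (1−0.13) × (1−0.03) × (1−0.36) = 0.513914
P(Pitch system inoperative) [OR] = 1 − (1−0.06) × (1−0.513914) × (1−0.15) = 0.611617
P(Safety chain lost) [OR] = 1 − (1−0.010500) × (1−0.44) × (1−0.12) × (1−0.611617) = 0.810615
P(Rotor brake down) [OR] = 1 − (1−0.14) × (1−0.16) × (1−0.03) = 0.299272
P(Converter path down) [OR] = 1 − (1−0.39) × (1−0.299272) × (1−0.40) = 0.743534
P(Wind turbine shutdown fails) [AND] = 0.810615 × 0.743534 × 0.42 × 0.38 = 0.096194
Rounded to 4 decimal places: P(Wind turbine shutdown fails) ≈ 0.0962.

0.0962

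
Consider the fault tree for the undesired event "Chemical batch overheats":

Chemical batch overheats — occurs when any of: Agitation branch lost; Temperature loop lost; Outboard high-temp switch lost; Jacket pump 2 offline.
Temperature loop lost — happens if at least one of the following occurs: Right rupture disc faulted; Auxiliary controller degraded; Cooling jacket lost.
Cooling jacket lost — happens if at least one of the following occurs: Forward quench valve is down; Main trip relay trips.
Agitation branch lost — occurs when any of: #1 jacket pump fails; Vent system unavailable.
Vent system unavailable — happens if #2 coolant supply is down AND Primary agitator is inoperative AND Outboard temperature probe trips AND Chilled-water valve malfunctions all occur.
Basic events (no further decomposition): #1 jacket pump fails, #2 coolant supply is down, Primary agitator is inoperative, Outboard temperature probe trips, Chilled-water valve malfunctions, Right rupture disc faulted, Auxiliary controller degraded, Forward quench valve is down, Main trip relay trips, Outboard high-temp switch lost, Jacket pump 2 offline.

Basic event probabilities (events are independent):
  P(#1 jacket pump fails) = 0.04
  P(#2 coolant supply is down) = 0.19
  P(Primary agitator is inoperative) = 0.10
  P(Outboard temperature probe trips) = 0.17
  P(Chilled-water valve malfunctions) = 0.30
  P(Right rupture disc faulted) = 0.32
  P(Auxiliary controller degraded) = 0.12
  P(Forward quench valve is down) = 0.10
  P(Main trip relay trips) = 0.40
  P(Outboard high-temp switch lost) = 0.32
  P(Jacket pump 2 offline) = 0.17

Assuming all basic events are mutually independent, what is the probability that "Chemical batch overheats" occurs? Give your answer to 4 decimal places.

P(Vent system unavailable) [AND] = 0.19 × 0.10 × 0.17 × 0.30 = 0.000969
P(Agitation branch lost) [OR] = 1 − (1−0.04) × (1−0.000969) = 0.040930
P(Cooling jacket lost) [OR] = 1 − (1−0.10) × (1−0.40) = 0.460000
P(Temperature loop lost) [OR] = 1 − (1−0.32) × (1−0.12) × (1−0.460000) = 0.676864
P(Chemical batch overheats) [OR] = 1 − (1−0.040930) × (1−0.676864) × (1−0.32) × (1−0.17) = 0.825087
Rounded to 4 decimal places: P(Chemical batch overheats) ≈ 0.8251.

0.8251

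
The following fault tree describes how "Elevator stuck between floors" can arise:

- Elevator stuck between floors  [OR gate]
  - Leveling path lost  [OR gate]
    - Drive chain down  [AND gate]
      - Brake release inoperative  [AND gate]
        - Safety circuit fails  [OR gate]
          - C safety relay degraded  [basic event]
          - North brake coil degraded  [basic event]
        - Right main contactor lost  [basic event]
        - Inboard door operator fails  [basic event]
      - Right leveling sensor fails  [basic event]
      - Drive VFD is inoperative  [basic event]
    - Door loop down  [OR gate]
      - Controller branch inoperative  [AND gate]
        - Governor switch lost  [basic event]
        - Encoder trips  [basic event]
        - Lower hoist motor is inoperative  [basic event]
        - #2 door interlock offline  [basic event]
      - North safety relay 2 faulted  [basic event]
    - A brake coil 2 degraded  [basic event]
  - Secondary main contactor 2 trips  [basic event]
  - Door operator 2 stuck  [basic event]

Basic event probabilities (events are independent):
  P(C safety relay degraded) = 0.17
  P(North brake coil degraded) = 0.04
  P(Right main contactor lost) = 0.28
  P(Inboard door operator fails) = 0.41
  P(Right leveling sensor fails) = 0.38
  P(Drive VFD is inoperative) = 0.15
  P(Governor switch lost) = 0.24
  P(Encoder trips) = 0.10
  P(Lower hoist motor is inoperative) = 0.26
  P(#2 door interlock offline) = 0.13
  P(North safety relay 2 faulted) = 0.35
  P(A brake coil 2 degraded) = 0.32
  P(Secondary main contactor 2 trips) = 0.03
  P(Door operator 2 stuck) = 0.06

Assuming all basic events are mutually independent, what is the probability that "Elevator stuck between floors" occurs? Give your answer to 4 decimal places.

0.5978

P(Safety circuit fails) [OR] = 1 − (1−0.17) × (1−0.04) = 0.203200
P(Brake release inoperative) [AND] = 0.203200 × 0.28 × 0.41 = 0.023327
P(Drive chain down) [AND] = 0.023327 × 0.38 × 0.15 = 0.001330
P(Controller branch inoperative) [AND] = 0.24 × 0.10 × 0.26 × 0.13 = 0.000811
P(Door loop down) [OR] = 1 − (1−0.000811) × (1−0.35) = 0.350527
P(Leveling path lost) [OR] = 1 − (1−0.001330) × (1−0.350527) × (1−0.32) = 0.558946
P(Elevator stuck between floors) [OR] = 1 − (1−0.558946) × (1−0.03) × (1−0.06) = 0.597847
Rounded to 4 decimal places: P(Elevator stuck between floors) ≈ 0.5978.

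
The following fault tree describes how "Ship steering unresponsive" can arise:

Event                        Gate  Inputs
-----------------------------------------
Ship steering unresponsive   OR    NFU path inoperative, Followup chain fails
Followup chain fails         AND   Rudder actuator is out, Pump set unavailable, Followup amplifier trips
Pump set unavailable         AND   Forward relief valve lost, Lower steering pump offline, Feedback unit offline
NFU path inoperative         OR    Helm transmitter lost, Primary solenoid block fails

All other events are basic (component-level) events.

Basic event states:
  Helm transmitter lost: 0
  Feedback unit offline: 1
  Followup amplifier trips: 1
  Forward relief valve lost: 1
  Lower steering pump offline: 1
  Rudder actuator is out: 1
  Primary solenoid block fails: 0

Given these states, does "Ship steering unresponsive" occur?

NFU path inoperative [OR]: Helm transmitter lost=not, Primary solenoid block fails=not → no input occurs → does not occur.
Pump set unavailable [AND]: Forward relief valve lost=occurs, Lower steering pump offline=occurs, Feedback unit offline=occurs → all inputs occur → occurs.
Followup chain fails [AND]: Rudder actuator is out=occurs, Pump set unavailable=occurs, Followup amplifier trips=occurs → all inputs occur → occurs.
Ship steering unresponsive [OR]: NFU path inoperative=not, Followup chain fails=occurs → at least one input occurs → occurs.

Yes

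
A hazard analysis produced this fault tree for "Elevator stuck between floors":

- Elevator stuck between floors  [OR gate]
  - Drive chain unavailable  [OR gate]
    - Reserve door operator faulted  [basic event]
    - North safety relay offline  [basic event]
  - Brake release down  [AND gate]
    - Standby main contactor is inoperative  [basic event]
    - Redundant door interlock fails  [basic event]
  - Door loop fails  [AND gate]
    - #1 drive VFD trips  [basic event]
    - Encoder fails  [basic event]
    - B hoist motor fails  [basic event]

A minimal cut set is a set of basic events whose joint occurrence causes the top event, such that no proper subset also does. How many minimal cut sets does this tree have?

Drive chain unavailable [OR]: union of children's cut sets → 2 cut set(s).
Brake release down [AND]: one cut set from each child combined → 1 × 1 = 1 cut set(s).
Door loop fails [AND]: one cut set from each child combined → 1 × 1 × 1 = 1 cut set(s).
Elevator stuck between floors [OR]: union of children's cut sets → 4 cut set(s).
Minimal cut sets: {Reserve door operator faulted}; {North safety relay offline}; {Redundant door interlock fails, Standby main contactor is inoperative}; {#1 drive VFD trips, B hoist motor fails, Encoder fails}.

4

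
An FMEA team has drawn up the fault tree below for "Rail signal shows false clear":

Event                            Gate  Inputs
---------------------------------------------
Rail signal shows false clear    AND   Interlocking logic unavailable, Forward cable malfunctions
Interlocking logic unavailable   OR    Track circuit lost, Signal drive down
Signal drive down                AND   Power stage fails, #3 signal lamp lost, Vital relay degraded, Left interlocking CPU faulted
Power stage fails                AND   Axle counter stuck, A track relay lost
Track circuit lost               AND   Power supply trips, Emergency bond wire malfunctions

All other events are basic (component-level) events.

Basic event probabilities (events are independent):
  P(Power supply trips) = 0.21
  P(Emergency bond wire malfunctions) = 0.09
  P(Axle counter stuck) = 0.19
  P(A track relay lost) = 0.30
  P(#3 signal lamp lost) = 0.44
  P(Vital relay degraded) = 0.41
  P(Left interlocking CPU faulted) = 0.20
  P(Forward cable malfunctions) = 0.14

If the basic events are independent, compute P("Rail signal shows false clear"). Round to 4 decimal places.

P(Track circuit lost) [AND] = 0.21 × 0.09 = 0.018900
P(Power stage fails) [AND] = 0.19 × 0.30 = 0.057000
P(Signal drive down) [AND] = 0.057000 × 0.44 × 0.41 × 0.20 = 0.002057
P(Interlocking logic unavailable) [OR] = 1 − (1−0.018900) × (1−0.002057) = 0.020918
P(Rail signal shows false clear) [AND] = 0.020918 × 0.14 = 0.002929
Rounded to 4 decimal places: P(Rail signal shows false clear) ≈ 0.0029.

0.0029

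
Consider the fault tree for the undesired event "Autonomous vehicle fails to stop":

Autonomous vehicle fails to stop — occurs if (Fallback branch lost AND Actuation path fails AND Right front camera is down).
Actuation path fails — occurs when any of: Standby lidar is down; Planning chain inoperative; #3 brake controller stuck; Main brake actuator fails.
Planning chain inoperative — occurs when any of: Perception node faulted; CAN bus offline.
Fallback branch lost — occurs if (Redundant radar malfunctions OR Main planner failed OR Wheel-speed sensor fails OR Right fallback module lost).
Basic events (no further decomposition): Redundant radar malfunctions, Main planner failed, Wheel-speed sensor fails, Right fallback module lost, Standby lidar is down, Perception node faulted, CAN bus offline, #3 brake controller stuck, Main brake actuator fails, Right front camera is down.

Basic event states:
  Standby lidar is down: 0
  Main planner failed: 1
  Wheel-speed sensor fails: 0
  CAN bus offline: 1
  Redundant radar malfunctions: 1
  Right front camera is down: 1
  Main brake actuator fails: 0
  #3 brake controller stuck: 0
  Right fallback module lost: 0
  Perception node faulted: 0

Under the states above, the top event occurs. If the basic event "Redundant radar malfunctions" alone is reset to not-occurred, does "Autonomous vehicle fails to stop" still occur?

Counterfactual: set "Redundant radar malfunctions" to not occurred.
Fallback branch lost [OR]: Redundant radar malfunctions=not, Main planner failed=occurs, Wheel-speed sensor fails=not, Right fallback module lost=not → at least one input occurs → occurs.
Planning chain inoperative [OR]: Perception node faulted=not, CAN bus offline=occurs → at least one input occurs → occurs.
Actuation path fails [OR]: Standby lidar is down=not, Planning chain inoperative=occurs, #3 brake controller stuck=not, Main brake actuator fails=not → at least one input occurs → occurs.
Autonomous vehicle fails to stop [AND]: Fallback branch lost=occurs, Actuation path fails=occurs, Right front camera is down=occurs → all inputs occur → occurs.

Yes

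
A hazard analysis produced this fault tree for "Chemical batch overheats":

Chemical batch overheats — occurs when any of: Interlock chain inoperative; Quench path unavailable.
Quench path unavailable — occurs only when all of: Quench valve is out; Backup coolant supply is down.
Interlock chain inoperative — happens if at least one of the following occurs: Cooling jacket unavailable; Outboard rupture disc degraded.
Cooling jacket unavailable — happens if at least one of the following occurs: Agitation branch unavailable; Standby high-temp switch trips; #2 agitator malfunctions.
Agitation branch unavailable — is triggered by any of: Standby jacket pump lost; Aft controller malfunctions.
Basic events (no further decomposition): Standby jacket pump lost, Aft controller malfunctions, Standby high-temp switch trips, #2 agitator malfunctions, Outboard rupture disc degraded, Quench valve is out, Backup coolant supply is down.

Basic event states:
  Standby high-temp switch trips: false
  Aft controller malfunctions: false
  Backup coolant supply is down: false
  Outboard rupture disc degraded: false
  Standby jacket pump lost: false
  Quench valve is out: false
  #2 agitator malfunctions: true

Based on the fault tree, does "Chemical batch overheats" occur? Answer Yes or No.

Yes

Agitation branch unavailable [OR]: Standby jacket pump lost=not, Aft controller malfunctions=not → no input occurs → does not occur.
Cooling jacket unavailable [OR]: Agitation branch unavailable=not, Standby high-temp switch trips=not, #2 agitator malfunctions=occurs → at least one input occurs → occurs.
Interlock chain inoperative [OR]: Cooling jacket unavailable=occurs, Outboard rupture disc degraded=not → at least one input occurs → occurs.
Quench path unavailable [AND]: Quench valve is out=not, Backup coolant supply is down=not → not all inputs occur → does not occur.
Chemical batch overheats [OR]: Interlock chain inoperative=occurs, Quench path unavailable=not → at least one input occurs → occurs.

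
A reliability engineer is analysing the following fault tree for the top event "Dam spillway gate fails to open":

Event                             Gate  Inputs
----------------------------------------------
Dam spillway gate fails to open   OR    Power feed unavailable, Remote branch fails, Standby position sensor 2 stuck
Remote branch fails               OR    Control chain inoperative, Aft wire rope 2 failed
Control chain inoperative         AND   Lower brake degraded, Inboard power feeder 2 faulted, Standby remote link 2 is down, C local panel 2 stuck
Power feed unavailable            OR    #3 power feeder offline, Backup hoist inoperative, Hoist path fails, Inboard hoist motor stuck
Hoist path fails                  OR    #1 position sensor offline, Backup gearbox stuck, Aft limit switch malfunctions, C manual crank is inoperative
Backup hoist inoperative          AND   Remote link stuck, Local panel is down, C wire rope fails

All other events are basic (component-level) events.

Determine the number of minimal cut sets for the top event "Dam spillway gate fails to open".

Backup hoist inoperative [AND]: one cut set from each child combined → 1 × 1 × 1 = 1 cut set(s).
Hoist path fails [OR]: union of children's cut sets → 4 cut set(s).
Power feed unavailable [OR]: union of children's cut sets → 7 cut set(s).
Control chain inoperative [AND]: one cut set from each child combined → 1 × 1 × 1 × 1 = 1 cut set(s).
Remote branch fails [OR]: union of children's cut sets → 2 cut set(s).
Dam spillway gate fails to open [OR]: union of children's cut sets → 10 cut set(s).
Minimal cut sets: {#3 power feeder offline}; {C wire rope fails, Local panel is down, Remote link stuck}; {#1 position sensor offline}; {Backup gearbox stuck}; {Aft limit switch malfunctions}; {C manual crank is inoperative}; {Inboard hoist motor stuck}; {C local panel 2 stuck, Inboard power feeder 2 faulted, Lower brake degraded, Standby remote link 2 is down}; {Aft wire rope 2 failed}; {Standby position sensor 2 stuck}.

10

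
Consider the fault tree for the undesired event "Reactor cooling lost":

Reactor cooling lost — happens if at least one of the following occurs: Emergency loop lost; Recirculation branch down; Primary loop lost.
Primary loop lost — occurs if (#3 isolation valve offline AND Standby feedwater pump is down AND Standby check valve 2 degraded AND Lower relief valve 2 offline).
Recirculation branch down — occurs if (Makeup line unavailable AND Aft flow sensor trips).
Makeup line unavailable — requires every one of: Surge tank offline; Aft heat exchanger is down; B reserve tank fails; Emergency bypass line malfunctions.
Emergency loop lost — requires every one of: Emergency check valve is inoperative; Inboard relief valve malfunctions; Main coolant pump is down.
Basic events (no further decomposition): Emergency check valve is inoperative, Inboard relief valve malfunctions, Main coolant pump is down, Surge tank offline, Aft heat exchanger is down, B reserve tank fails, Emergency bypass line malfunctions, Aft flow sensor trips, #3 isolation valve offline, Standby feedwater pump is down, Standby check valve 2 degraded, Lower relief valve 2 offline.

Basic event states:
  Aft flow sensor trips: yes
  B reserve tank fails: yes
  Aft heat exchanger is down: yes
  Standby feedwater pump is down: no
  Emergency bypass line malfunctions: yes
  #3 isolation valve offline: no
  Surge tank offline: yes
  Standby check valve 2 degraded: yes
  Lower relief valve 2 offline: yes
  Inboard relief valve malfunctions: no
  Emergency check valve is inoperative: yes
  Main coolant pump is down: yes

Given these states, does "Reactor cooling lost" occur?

Yes

Emergency loop lost [AND]: Emergency check valve is inoperative=occurs, Inboard relief valve malfunctions=not, Main coolant pump is down=occurs → not all inputs occur → does not occur.
Makeup line unavailable [AND]: Surge tank offline=occurs, Aft heat exchanger is down=occurs, B reserve tank fails=occurs, Emergency bypass line malfunctions=occurs → all inputs occur → occurs.
Recirculation branch down [AND]: Makeup line unavailable=occurs, Aft flow sensor trips=occurs → all inputs occur → occurs.
Primary loop lost [AND]: #3 isolation valve offline=not, Standby feedwater pump is down=not, Standby check valve 2 degraded=occurs, Lower relief valve 2 offline=occurs → not all inputs occur → does not occur.
Reactor cooling lost [OR]: Emergency loop lost=not, Recirculation branch down=occurs, Primary loop lost=not → at least one input occurs → occurs.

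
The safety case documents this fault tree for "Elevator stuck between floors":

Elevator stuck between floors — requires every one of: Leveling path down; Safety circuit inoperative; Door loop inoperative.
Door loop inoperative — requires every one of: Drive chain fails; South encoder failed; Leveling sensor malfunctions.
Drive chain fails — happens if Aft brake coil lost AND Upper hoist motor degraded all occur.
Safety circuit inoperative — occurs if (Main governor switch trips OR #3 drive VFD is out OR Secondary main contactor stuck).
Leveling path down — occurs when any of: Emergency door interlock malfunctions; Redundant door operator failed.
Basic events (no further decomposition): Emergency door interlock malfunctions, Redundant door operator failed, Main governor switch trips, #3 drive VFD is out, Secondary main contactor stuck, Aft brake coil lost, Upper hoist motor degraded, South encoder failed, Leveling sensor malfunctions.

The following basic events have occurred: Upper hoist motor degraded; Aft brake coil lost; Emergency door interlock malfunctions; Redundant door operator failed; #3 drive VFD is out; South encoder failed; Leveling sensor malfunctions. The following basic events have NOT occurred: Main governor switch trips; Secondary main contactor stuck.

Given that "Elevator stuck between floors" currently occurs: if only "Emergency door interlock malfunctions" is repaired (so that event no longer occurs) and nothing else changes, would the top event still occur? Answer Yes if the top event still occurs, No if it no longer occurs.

Counterfactual: set "Emergency door interlock malfunctions" to not occurred.
Leveling path down [OR]: Emergency door interlock malfunctions=not, Redundant door operator failed=occurs → at least one input occurs → occurs.
Safety circuit inoperative [OR]: Main governor switch trips=not, #3 drive VFD is out=occurs, Secondary main contactor stuck=not → at least one input occurs → occurs.
Drive chain fails [AND]: Aft brake coil lost=occurs, Upper hoist motor degraded=occurs → all inputs occur → occurs.
Door loop inoperative [AND]: Drive chain fails=occurs, South encoder failed=occurs, Leveling sensor malfunctions=occurs → all inputs occur → occurs.
Elevator stuck between floors [AND]: Leveling path down=occurs, Safety circuit inoperative=occurs, Door loop inoperative=occurs → all inputs occur → occurs.

Yes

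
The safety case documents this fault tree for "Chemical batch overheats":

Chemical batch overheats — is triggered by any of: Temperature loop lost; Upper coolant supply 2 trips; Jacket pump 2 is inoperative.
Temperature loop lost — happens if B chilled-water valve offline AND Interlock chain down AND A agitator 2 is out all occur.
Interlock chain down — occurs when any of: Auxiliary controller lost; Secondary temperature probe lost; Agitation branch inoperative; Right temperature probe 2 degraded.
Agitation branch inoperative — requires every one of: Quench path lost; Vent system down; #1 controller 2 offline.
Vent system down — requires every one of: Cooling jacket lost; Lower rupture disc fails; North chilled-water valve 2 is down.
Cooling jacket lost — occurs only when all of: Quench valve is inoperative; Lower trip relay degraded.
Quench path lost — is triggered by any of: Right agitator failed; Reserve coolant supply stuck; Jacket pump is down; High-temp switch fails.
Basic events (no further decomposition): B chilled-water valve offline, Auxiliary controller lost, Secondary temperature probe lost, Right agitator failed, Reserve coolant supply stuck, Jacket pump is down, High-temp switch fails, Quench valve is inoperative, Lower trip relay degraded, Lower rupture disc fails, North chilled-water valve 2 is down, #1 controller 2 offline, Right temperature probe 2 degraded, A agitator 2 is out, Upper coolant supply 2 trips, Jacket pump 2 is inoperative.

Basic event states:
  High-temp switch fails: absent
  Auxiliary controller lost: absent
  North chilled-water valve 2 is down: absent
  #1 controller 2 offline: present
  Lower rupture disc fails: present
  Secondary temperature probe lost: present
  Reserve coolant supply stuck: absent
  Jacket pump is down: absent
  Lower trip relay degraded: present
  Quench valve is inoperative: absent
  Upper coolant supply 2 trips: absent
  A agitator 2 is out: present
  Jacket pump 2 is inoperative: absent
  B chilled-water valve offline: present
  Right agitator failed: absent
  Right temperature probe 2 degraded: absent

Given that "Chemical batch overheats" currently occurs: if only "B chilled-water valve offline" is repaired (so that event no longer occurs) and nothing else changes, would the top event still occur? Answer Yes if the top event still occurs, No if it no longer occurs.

Counterfactual: set "B chilled-water valve offline" to not occurred.
Quench path lost [OR]: Right agitator failed=not, Reserve coolant supply stuck=not, Jacket pump is down=not, High-temp switch fails=not → no input occurs → does not occur.
Cooling jacket lost [AND]: Quench valve is inoperative=not, Lower trip relay degraded=occurs → not all inputs occur → does not occur.
Vent system down [AND]: Cooling jacket lost=not, Lower rupture disc fails=occurs, North chilled-water valve 2 is down=not → not all inputs occur → does not occur.
Agitation branch inoperative [AND]: Quench path lost=not, Vent system down=not, #1 controller 2 offline=occurs → not all inputs occur → does not occur.
Interlock chain down [OR]: Auxiliary controller lost=not, Secondary temperature probe lost=occurs, Agitation branch inoperative=not, Right temperature probe 2 degraded=not → at least one input occurs → occurs.
Temperature loop lost [AND]: B chilled-water valve offline=not, Interlock chain down=occurs, A agitator 2 is out=occurs → not all inputs occur → does not occur.
Chemical batch overheats [OR]: Temperature loop lost=not, Upper coolant supply 2 trips=not, Jacket pump 2 is inoperative=not → no input occurs → does not occur.

No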